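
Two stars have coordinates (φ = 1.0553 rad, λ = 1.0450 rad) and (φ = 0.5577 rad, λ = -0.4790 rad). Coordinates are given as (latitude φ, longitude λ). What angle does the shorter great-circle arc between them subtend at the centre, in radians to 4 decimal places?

1.0701 rad

In radians: φ₁ = 1.0553, φ₂ = 0.5577, Δλ = -87.319° = -1.5240 rad.
Haversine: a = sin²(Δφ/2) + cos φ₁ cos φ₂ sin²(Δλ/2) = 0.0606 + (0.4930)(0.8485)(0.4766) = 0.25999.
Central angle c = 2·arcsin(√a) = 1.07011 rad.
So the angular separation is 1.0701 rad.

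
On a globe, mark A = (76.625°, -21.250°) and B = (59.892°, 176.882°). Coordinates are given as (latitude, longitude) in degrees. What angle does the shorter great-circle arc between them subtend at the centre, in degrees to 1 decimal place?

43.0°

With latitudes φ₁ = 76.625°, φ₂ = 59.892° and longitude difference Δλ = -161.868°:
Haversine: a = sin²(Δφ/2) + cos φ₁ cos φ₂ sin²(Δλ/2) = 0.0212 + (0.2313)(0.5016)(0.9752) = 0.13433.
Central angle c = 2·arcsin(√a) = 0.75051 rad.
So the angular separation is 43.0°.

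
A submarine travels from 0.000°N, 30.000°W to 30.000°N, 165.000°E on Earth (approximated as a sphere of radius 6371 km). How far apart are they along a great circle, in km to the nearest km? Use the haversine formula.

With latitudes φ₁ = 0.000°, φ₂ = 30.000° and longitude difference Δλ = -165.000°:
Haversine: a = sin²(Δφ/2) + cos φ₁ cos φ₂ sin²(Δλ/2) = 0.0670 + (1.0000)(0.8660)(0.9830) = 0.91826.
Central angle c = 2·arcsin(√a) = 2.56169 rad.
Distance = R·c = 6371 × 2.5617 ≈ 16321 km.

16321 km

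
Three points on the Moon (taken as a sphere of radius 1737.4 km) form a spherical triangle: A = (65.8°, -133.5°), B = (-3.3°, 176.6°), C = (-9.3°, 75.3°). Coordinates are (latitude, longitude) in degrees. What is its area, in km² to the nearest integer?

6114380 km²

Side lengths (central angles): a = 1.7556, b = 2.0966, c = 1.3581 rad; semiperimeter s = 2.6051.
By l'Huilier's theorem, tan(E/4) = √[tan(s/2) tan((s−a)/2) tan((s−b)/2) tan((s−c)/2)], giving spherical excess E = 2.0256 rad.
Area = E·R² = 2.0256 × (1737.4)² ≈ 6114380 km².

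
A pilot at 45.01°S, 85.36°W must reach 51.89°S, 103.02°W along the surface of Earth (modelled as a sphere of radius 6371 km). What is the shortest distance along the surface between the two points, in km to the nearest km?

Let φ₁ = -0.7856 rad, φ₂ = -0.9057 rad, and Δλ = -0.3082 rad.
cos c = sin φ₁ sin φ₂ + cos φ₁ cos φ₂ cos Δλ = (-0.7072)(-0.7868) + (0.7070)(0.6172)(0.9529) = 0.97224,
so c = arccos(0.97224) = 0.23619 rad.
Distance = R·c = 6371 × 0.2362 ≈ 1505 km.

1505 km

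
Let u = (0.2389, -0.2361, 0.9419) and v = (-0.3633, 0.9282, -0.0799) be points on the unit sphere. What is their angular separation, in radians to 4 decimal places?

u·v = -0.3812; |u| = 1.0000, |v| = 1.0000.
cos θ = (u·v)/(|u||v|) = -0.3812, so θ = 1.9619 rad.

1.9619 rad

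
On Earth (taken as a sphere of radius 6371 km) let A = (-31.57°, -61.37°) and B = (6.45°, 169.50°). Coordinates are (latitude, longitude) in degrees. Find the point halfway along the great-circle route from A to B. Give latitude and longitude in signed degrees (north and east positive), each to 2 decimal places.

Central angle δ = 2.2057 rad. Interpolating on the sphere with fraction f = 0.5:
P = [sin((1−f)δ)·A + sin(fδ)·B] / sin δ = 1.1085·A + 1.1085·B in Cartesian coordinates,
giving P = (-0.6305, -0.6282, -0.4558), i.e. latitude -27.12°, longitude -135.10°.

-27.12°, -135.10°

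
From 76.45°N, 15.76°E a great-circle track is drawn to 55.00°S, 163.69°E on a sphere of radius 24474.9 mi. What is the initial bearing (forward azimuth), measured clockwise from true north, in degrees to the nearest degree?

With φ₁ = 1.3343, φ₂ = -0.9599, Δλ = 2.5819 rad, the forward-azimuth formula gives
θ = atan2( sin Δλ cos φ₂ , cos φ₁ sin φ₂ − sin φ₁ cos φ₂ cos Δλ ) = atan2(0.3045, 0.2806) = 47.34°.
So the initial bearing is 47°.

47°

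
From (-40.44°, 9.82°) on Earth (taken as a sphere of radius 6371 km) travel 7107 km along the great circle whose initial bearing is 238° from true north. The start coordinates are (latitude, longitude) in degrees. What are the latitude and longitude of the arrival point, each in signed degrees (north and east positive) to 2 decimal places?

-40.35°, -78.23°

Angular distance δ = d/R = 7107/6371 = 1.11552 rad; initial bearing θ = 4.1539 rad.
sin φ₂ = sin φ₁ cos δ + cos φ₁ sin δ cos θ = (-0.6487)(0.4397) + (0.7611)(0.8981)(-0.5299) = -0.6474, so φ₂ = -40.35°.
Δλ = atan2(sin θ sin δ cos φ₁, cos δ − sin φ₁ sin φ₂) = atan2(-0.5797, 0.0197) = -88.050°.
λ₂ = 9.820° − 88.050° = -78.23°.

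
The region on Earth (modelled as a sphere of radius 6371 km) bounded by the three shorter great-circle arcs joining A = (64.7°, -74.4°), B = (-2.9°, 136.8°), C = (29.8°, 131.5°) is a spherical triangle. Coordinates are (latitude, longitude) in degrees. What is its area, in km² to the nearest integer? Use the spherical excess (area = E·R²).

9971403 km²

Side lengths (central angles): a = 0.5775, b = 1.4548, c = 1.9941 rad; semiperimeter s = 2.0133.
By l'Huilier's theorem, tan(E/4) = √[tan(s/2) tan((s−a)/2) tan((s−b)/2) tan((s−c)/2)], giving spherical excess E = 0.2457 rad.
Area = E·R² = 0.2457 × (6371)² ≈ 9971403 km².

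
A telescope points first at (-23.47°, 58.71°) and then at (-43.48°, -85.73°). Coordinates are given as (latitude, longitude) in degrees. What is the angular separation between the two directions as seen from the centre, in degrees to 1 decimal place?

105.5°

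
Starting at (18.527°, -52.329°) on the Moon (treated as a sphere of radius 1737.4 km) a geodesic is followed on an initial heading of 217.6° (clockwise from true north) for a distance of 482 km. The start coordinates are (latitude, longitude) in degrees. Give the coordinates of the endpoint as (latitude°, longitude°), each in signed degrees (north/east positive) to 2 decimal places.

Angular distance δ = d/R = 482/1737.4 = 0.27743 rad; initial bearing θ = 3.7978 rad.
sin φ₂ = sin φ₁ cos δ + cos φ₁ sin δ cos θ = (0.3178)(0.9618) + (0.9482)(0.2739)(-0.7923) = 0.0999, so φ₂ = 5.73°.
Δλ = atan2(sin θ sin δ cos φ₁, cos δ − sin φ₁ sin φ₂) = atan2(-0.1584, 0.9300) = -9.668°.
λ₂ = -52.329° − 9.668° = -62.00°.

5.73°, -62.00°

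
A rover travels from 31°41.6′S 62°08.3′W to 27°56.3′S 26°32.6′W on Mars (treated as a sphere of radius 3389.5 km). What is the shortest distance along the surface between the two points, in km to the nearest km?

Let φ₁ = -0.5532 rad, φ₂ = -0.4876 rad, and Δλ = 0.6212 rad.
Haversine: a = sin²(Δφ/2) + cos φ₁ cos φ₂ sin²(Δλ/2) = 0.0011 + (0.8509)(0.8835)(0.0934) = 0.07130.
Central angle c = 2·arcsin(√a) = 0.54060 rad.
Distance = R·c = 3389.5 × 0.5406 ≈ 1832 km.

1832 km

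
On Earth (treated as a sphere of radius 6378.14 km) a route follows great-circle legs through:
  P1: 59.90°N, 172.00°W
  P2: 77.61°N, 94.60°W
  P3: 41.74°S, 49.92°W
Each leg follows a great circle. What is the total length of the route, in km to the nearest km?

16938 km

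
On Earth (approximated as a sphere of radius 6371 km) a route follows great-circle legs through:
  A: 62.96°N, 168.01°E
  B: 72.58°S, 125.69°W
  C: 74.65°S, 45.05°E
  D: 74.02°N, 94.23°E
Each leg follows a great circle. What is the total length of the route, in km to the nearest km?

36350 km

Leg A→B: central angle 2.4900 rad, distance 15863.9 km.
Leg B→C: central angle 0.5700 rad, distance 3631.7 km.
Leg C→D: central angle 2.6454 rad, distance 16854.2 km.
Total: 15863.9 + 3631.7 + 16854.2 ≈ 36350 km.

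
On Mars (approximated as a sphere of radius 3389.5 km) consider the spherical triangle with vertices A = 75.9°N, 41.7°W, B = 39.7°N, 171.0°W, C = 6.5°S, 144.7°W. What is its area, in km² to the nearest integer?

5719620 km²

Side lengths (central angles): a = 0.9109, b = 1.7358, c = 1.0463 rad; semiperimeter s = 1.8465.
By l'Huilier's theorem, tan(E/4) = √[tan(s/2) tan((s−a)/2) tan((s−b)/2) tan((s−c)/2)], giving spherical excess E = 0.4978 rad.
Area = E·R² = 0.4978 × (3389.5)² ≈ 5719620 km².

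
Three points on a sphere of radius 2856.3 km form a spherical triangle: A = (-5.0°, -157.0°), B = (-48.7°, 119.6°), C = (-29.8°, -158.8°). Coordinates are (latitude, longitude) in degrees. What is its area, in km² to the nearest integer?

1653796 km²

Side lengths (central angles): a = 1.0961, b = 0.4339, c = 1.4293 rad; semiperimeter s = 1.4796.
By l'Huilier's theorem, tan(E/4) = √[tan(s/2) tan((s−a)/2) tan((s−b)/2) tan((s−c)/2)], giving spherical excess E = 0.2027 rad.
Area = E·R² = 0.2027 × (2856.3)² ≈ 1653796 km².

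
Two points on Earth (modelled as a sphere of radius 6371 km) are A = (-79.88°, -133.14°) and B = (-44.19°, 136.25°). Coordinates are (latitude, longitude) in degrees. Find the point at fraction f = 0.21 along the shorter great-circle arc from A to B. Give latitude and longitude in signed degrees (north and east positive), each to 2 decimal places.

-77.25°, 177.32°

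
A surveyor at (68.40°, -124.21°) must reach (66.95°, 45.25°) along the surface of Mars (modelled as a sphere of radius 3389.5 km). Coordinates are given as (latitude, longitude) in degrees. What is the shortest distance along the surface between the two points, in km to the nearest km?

Let φ₁ = 1.1938 rad, φ₂ = 1.1685 rad, and Δλ = 2.9576 rad.
cos c = sin φ₁ sin φ₂ + cos φ₁ cos φ₂ cos Δλ = (0.9298)(0.9202) + (0.3681)(0.3915)(-0.9831) = 0.71384,
so c = arccos(0.71384) = 0.77582 rad.
Distance = R·c = 3389.5 × 0.7758 ≈ 2630 km.

2630 km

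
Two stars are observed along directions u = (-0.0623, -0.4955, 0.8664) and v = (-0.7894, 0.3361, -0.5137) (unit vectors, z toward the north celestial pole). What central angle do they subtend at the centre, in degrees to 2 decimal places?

u·v = -0.5624; |u| = 1.0000, |v| = 1.0000.
cos θ = (u·v)/(|u||v|) = -0.5624, so θ = 124.22°.

124.22°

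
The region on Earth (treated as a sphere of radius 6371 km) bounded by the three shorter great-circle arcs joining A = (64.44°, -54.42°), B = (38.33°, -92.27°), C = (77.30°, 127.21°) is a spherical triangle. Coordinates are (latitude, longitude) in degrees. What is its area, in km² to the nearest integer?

Side lengths (central angles): a = 1.0793, b = 0.6677, c = 0.5975 rad; semiperimeter s = 1.1723.
By l'Huilier's theorem, tan(E/4) = √[tan(s/2) tan((s−a)/2) tan((s−b)/2) tan((s−c)/2)], giving spherical excess E = 0.1938 rad.
Area = E·R² = 0.1938 × (6371)² ≈ 7868164 km².

7868164 km²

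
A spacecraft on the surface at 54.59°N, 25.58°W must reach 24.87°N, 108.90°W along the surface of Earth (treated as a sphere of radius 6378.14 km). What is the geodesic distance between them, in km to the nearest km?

7367 km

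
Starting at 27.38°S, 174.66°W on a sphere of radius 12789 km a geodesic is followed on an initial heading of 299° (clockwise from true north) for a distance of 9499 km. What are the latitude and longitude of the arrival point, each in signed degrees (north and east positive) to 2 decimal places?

-2.73°, 149.03°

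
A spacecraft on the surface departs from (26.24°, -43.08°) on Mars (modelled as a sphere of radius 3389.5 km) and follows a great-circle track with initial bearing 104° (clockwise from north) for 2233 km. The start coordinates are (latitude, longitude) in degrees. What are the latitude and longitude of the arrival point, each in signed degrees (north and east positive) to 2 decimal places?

Angular distance δ = d/R = 2233/3389.5 = 0.65880 rad; initial bearing θ = 1.8151 rad.
sin φ₂ = sin φ₁ cos δ + cos φ₁ sin δ cos θ = (0.4421)(0.7907) + (0.8969)(0.6122)(-0.2419) = 0.2168, so φ₂ = 12.52°.
Δλ = atan2(sin θ sin δ cos φ₁, cos δ − sin φ₁ sin φ₂) = atan2(0.5328, 0.6949) = 37.478°.
λ₂ = -43.080° + 37.478° = -5.60°.

12.52°, -5.60°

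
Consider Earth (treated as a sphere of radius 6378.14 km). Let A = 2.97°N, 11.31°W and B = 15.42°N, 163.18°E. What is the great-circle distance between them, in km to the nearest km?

17902 km

Let φ₁ = 0.0518 rad, φ₂ = 0.2691 rad, and Δλ = 3.0454 rad.
cos c = sin φ₁ sin φ₂ + cos φ₁ cos φ₂ cos Δλ = (0.0518)(0.2659) + (0.9987)(0.9640)(-0.9954) = -0.94448,
so c = arccos(-0.94448) = 2.80681 rad.
Distance = R·c = 6378.14 × 2.8068 ≈ 17902 km.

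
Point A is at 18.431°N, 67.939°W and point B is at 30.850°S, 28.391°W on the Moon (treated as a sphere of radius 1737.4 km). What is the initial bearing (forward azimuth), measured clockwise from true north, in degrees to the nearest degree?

Δλ = 39.548° = 0.6902 rad.
y = sin Δλ · cos φ₂ = (0.6367)(0.8585) = 0.5466
x = cos φ₁ sin φ₂ − sin φ₁ cos φ₂ cos Δλ = (0.9487)(-0.5128) − (0.3162)(0.8585)(0.7711) = -0.6958
θ = atan2(y, x) = 141.85°, so the bearing is 142°.

142°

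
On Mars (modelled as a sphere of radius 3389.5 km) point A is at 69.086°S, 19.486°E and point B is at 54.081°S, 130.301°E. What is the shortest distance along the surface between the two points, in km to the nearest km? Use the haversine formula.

With latitudes φ₁ = -69.086°, φ₂ = -54.081° and longitude difference Δλ = 110.815°:
Haversine: a = sin²(Δφ/2) + cos φ₁ cos φ₂ sin²(Δλ/2) = 0.0170 + (0.3570)(0.5866)(0.6777) = 0.15896.
Central angle c = 2·arcsin(√a) = 0.82020 rad.
Distance = R·c = 3389.5 × 0.8202 ≈ 2780 km.

2780 km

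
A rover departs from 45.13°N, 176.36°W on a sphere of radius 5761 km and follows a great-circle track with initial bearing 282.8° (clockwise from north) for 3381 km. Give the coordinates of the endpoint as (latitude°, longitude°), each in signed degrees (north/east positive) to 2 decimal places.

Angular distance δ = d/R = 3381/5761 = 0.58688 rad; initial bearing θ = 4.9358 rad.
sin φ₂ = sin φ₁ cos δ + cos φ₁ sin δ cos θ = (0.7087)(0.8327) + (0.7055)(0.5538)(0.2215) = 0.6767, so φ₂ = 42.58°.
Δλ = atan2(sin θ sin δ cos φ₁, cos δ − sin φ₁ sin φ₂) = atan2(-0.3810, 0.3531) = -47.174°.
λ₂ = -176.360° − 47.174° = -223.53° → 136.47° after wrapping to (−180°, 180°].

42.58°, 136.47°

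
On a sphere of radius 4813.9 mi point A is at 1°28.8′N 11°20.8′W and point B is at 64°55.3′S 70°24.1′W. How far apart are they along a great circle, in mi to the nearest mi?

6619 mi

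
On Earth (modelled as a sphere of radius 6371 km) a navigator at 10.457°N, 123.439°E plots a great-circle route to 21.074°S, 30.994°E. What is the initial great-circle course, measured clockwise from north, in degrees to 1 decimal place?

Δλ = -92.445° = -1.6135 rad.
y = sin Δλ · cos φ₂ = (-0.9991)(0.9331) = -0.9323
x = cos φ₁ sin φ₂ − sin φ₁ cos φ₂ cos Δλ = (0.9834)(-0.3596) − (0.1815)(0.9331)(-0.0427) = -0.3464
θ = atan2(y, x) = -110.38°; adding 360° gives 249.6°.

249.6°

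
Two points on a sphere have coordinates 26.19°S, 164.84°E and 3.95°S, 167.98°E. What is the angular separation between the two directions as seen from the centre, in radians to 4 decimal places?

0.3917 rad

Let φ₁ = -0.4571 rad, φ₂ = -0.0689 rad, and Δλ = 0.0548 rad.
cos c = sin φ₁ sin φ₂ + cos φ₁ cos φ₂ cos Δλ = (-0.4413)(-0.0689) + (0.8973)(0.9976)(0.9985) = 0.92426,
so c = arccos(0.92426) = 0.39170 rad.
So the angular separation is 0.3917 rad.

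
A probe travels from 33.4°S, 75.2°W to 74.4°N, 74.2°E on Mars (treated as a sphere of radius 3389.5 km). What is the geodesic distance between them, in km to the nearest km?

Let φ₁ = -0.5829 rad, φ₂ = 1.2985 rad, and Δλ = 2.6075 rad.
Haversine: a = sin²(Δφ/2) + cos φ₁ cos φ₂ sin²(Δλ/2) = 0.6528 + (0.8348)(0.2689)(0.9304) = 0.86172.
Central angle c = 2·arcsin(√a) = 2.37958 rad.
Distance = R·c = 3389.5 × 2.3796 ≈ 8066 km.

8066 km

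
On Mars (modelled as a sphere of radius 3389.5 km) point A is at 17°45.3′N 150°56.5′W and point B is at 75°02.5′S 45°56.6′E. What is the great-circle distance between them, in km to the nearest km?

7217 km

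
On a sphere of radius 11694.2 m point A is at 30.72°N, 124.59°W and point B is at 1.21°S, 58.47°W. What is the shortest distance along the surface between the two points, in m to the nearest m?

In radians: φ₁ = 0.5362, φ₂ = -0.0211, Δλ = 66.120° = 1.1540 rad.
cos c = sin φ₁ sin φ₂ + cos φ₁ cos φ₂ cos Δλ = (0.5108)(-0.0211) + (0.8597)(0.9998)(0.4048) = 0.33715,
so c = arccos(0.33715) = 1.22691 rad.
Distance = R·c = 11694.2 × 1.2269 ≈ 14348 m.

14348 m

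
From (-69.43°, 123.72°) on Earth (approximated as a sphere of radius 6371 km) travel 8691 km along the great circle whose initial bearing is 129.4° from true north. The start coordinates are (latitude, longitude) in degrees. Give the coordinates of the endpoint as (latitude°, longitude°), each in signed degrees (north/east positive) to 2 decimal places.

Angular distance δ = d/R = 8691/6371 = 1.36415 rad; initial bearing θ = 2.2585 rad.
sin φ₂ = sin φ₁ cos δ + cos φ₁ sin δ cos θ = (-0.9362)(0.2052) + (0.3514)(0.9787)(-0.6347) = -0.4104, so φ₂ = -24.23°.
Δλ = atan2(sin θ sin δ cos φ₁, cos δ − sin φ₁ sin φ₂) = atan2(0.2657, -0.1790) = 123.969°.
λ₂ = 123.720° + 123.969° = 247.69° → -112.31° after wrapping to (−180°, 180°].

-24.23°, -112.31°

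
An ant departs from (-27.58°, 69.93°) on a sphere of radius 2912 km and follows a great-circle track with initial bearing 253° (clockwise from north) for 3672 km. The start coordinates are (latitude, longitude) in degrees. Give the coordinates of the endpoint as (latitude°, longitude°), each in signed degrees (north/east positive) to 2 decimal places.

-22.83°, -11.25°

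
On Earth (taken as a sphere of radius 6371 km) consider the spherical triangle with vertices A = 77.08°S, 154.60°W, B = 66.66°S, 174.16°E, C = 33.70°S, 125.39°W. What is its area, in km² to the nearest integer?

4136528 km²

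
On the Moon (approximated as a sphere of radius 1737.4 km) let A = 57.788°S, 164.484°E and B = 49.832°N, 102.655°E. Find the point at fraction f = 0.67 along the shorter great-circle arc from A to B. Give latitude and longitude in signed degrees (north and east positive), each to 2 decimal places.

The central angle between A and B is δ = 2.0763 rad.
With f = 0.67, the slerp weights are sin((1−f)δ)/sin δ = 0.7232 and sin(fδ)/sin δ = 1.1245.
Weighted sum of the unit vectors: (0.7232)·(-0.5136,0.1426,-0.8461) + (1.1245)·(-0.1413,0.6294,0.7642) = (-0.5304, 0.8109, 0.2474).
Converting back: φ = atan2(z, √(x²+y²)) = 14.32°, λ = atan2(y, x) = 123.19°.

14.32°, 123.19°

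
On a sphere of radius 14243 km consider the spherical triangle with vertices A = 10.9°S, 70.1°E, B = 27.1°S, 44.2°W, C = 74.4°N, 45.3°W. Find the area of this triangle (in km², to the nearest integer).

532345926 km²

Side lengths (central angles): a = 1.7716, b = 1.8707, c = 1.8479 rad; semiperimeter s = 2.7451.
By l'Huilier's theorem, tan(E/4) = √[tan(s/2) tan((s−a)/2) tan((s−b)/2) tan((s−c)/2)], giving spherical excess E = 2.6242 rad.
Area = E·R² = 2.6242 × (14243)² ≈ 532345926 km².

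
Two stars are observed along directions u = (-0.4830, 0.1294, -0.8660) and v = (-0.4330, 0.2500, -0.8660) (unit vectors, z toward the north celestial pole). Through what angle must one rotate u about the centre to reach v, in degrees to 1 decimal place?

u·v = 0.9914; |u| = 1.0000, |v| = 1.0000.
cos θ = (u·v)/(|u||v|) = 0.9915, so θ = 7.5°.

7.5°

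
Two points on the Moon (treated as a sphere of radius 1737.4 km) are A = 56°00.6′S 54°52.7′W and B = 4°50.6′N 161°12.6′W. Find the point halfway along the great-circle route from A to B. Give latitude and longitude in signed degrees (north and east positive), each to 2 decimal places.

-36.78°, -128.62°

The central angle between A and B is δ = 1.7994 rad.
With f = 0.5, the slerp weights are sin((1−f)δ)/sin δ = 0.8041 and sin(fδ)/sin δ = 0.8041.
Weighted sum of the unit vectors: (0.8041)·(0.3216,-0.4573,-0.8291) + (0.8041)·(-0.9433,-0.3210,0.0844) = (-0.4999, -0.6257, -0.5988).
Converting back: φ = atan2(z, √(x²+y²)) = -36.78°, λ = atan2(y, x) = -128.62°.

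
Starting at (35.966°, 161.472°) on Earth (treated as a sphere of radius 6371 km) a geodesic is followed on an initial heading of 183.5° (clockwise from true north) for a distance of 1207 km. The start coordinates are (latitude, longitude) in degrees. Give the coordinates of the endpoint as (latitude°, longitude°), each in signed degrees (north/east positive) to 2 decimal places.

Angular distance δ = d/R = 1207/6371 = 0.18945 rad; initial bearing θ = 3.2027 rad.
sin φ₂ = sin φ₁ cos δ + cos φ₁ sin δ cos θ = (0.5873)(0.9821) + (0.8094)(0.1883)(-0.9981) = 0.4247, so φ₂ = 25.13°.
Δλ = atan2(sin θ sin δ cos φ₁, cos δ − sin φ₁ sin φ₂) = atan2(-0.0093, 0.7327) = -0.728°.
λ₂ = 161.472° − 0.728° = 160.74°.

25.13°, 160.74°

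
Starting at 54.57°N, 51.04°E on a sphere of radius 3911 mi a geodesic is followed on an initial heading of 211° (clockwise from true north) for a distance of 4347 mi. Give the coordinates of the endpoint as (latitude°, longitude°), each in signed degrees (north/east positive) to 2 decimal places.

-4.83°, 23.44°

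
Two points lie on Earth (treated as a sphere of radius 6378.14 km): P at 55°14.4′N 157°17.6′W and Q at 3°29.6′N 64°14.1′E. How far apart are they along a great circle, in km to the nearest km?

12477 km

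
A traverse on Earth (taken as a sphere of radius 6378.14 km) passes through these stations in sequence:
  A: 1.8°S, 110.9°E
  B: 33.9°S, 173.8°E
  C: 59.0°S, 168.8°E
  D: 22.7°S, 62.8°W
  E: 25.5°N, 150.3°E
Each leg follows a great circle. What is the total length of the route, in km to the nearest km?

36704 km

Leg A→B: central angle 1.1642 rad, distance 7425.7 km.
Leg B→C: central angle 0.4419 rad, distance 2818.5 km.
Leg C→D: central angle 1.5351 rad, distance 9791.3 km.
Leg D→E: central angle 2.6133 rad, distance 16668.1 km.
Total: 7425.7 + 2818.5 + 9791.3 + 16668.1 ≈ 36704 km.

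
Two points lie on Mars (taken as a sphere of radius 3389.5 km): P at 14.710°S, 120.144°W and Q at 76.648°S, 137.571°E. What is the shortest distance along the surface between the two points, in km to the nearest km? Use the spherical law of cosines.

In radians: φ₁ = -0.2567, φ₂ = -1.3378, Δλ = -102.285° = -1.7852 rad.
cos c = sin φ₁ sin φ₂ + cos φ₁ cos φ₂ cos Δλ = (-0.2539)(-0.9730) + (0.9672)(0.2309)(-0.2128) = 0.19954,
so c = arccos(0.19954) = 1.36991 rad.
Distance = R·c = 3389.5 × 1.3699 ≈ 4643 km.

4643 km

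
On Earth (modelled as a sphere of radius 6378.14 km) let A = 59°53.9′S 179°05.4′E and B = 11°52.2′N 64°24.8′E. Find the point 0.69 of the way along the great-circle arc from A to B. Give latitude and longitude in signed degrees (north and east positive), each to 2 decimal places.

The central angle between A and B is δ = 1.9637 rad.
With f = 0.69, the slerp weights are sin((1−f)δ)/sin δ = 0.6190 and sin(fδ)/sin δ = 1.0574.
Weighted sum of the unit vectors: (0.6190)·(-0.5015,0.0080,-0.8651) + (1.0574)·(0.4226,0.8826,0.2057) = (0.1365, 0.9382, -0.3180).
Converting back: φ = atan2(z, √(x²+y²)) = -18.54°, λ = atan2(y, x) = 81.72°.

-18.54°, 81.72°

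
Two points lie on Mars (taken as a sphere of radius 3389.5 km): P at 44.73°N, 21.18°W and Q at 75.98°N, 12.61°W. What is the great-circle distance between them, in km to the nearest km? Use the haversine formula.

With latitudes φ₁ = 44.730°, φ₂ = 75.980° and longitude difference Δλ = 8.570°:
Haversine: a = sin²(Δφ/2) + cos φ₁ cos φ₂ sin²(Δλ/2) = 0.0725 + (0.7104)(0.2423)(0.0056) = 0.07350.
Central angle c = 2·arcsin(√a) = 0.54911 rad.
Distance = R·c = 3389.5 × 0.5491 ≈ 1861 km.

1861 km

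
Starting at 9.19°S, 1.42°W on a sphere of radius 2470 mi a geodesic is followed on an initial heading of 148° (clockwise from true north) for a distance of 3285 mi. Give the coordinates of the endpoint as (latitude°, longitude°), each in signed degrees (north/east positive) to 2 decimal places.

-58.33°, 77.16°

Angular distance δ = d/R = 3285/2470 = 1.32996 rad; initial bearing θ = 2.5831 rad.
sin φ₂ = sin φ₁ cos δ + cos φ₁ sin δ cos θ = (-0.1597)(0.2385) + (0.9872)(0.9711)(-0.8480) = -0.8511, so φ₂ = -58.33°.
Δλ = atan2(sin θ sin δ cos φ₁, cos δ − sin φ₁ sin φ₂) = atan2(0.5080, 0.1026) = 78.583°.
λ₂ = -1.420° + 78.583° = 77.16°.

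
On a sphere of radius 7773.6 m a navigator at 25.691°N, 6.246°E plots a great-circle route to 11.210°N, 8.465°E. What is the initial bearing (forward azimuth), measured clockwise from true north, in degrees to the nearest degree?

171°

With φ₁ = 0.4484, φ₂ = 0.1957, Δλ = 0.0387 rad, the forward-azimuth formula gives
θ = atan2( sin Δλ cos φ₂ , cos φ₁ sin φ₂ − sin φ₁ cos φ₂ cos Δλ ) = atan2(0.0380, -0.2497) = 171.35°.
So the initial bearing is 171°.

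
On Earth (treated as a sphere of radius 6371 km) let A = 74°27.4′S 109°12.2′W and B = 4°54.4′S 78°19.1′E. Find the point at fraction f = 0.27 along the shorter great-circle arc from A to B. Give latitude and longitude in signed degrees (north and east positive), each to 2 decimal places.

Central angle δ = 1.7541 rad. Interpolating on the sphere with fraction f = 0.27:
P = [sin((1−f)δ)·A + sin(fδ)·B] / sin δ = 0.9745·A + 0.4639·B in Cartesian coordinates,
giving P = (0.0077, 0.2060, -0.9785), i.e. latitude -78.10°, longitude 87.86°.

-78.10°, 87.86°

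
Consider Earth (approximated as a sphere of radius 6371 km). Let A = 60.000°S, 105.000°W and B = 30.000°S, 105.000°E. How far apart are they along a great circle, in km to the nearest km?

In radians: φ₁ = -1.0472, φ₂ = -0.5236, Δλ = -150.000° = -2.6180 rad.
cos c = sin φ₁ sin φ₂ + cos φ₁ cos φ₂ cos Δλ = (-0.8660)(-0.5000) + (0.5000)(0.8660)(-0.8660) = 0.05801,
so c = arccos(0.05801) = 1.51275 rad.
Distance = R·c = 6371 × 1.5128 ≈ 9638 km.

9638 km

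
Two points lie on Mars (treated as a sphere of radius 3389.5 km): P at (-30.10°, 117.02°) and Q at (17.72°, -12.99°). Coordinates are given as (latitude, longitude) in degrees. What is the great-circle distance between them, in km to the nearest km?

With latitudes φ₁ = -30.100°, φ₂ = 17.720° and longitude difference Δλ = -130.010°:
cos c = sin φ₁ sin φ₂ + cos φ₁ cos φ₂ cos Δλ = (-0.5015)(0.3044) + (0.8652)(0.9526)(-0.6429) = -0.68248,
so c = arccos(-0.68248) = 2.32194 rad.
Distance = R·c = 3389.5 × 2.3219 ≈ 7870 km.

7870 km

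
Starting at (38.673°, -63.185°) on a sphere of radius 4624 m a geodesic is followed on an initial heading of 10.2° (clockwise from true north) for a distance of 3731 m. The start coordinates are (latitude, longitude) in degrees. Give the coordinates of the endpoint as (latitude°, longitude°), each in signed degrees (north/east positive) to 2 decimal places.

Angular distance δ = d/R = 3731/4624 = 0.80688 rad; initial bearing θ = 0.1780 rad.
sin φ₂ = sin φ₁ cos δ + cos φ₁ sin δ cos θ = (0.6249)(0.6918) + (0.7807)(0.7221)(0.9842) = 0.9871, so φ₂ = 80.80°.
Δλ = atan2(sin θ sin δ cos φ₁, cos δ − sin φ₁ sin φ₂) = atan2(0.0998, 0.0749) = 53.115°.
λ₂ = -63.185° + 53.115° = -10.07°.

80.80°, -10.07°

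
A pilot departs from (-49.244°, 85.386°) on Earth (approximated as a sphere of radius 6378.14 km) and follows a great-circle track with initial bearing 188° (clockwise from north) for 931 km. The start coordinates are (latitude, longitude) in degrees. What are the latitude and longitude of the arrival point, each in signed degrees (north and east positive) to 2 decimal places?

Angular distance δ = d/R = 931/6378.14 = 0.14597 rad; initial bearing θ = 3.2812 rad.
sin φ₂ = sin φ₁ cos δ + cos φ₁ sin δ cos θ = (-0.7575)(0.9894) + (0.6528)(0.1454)(-0.9903) = -0.8435, so φ₂ = -57.51°.
Δλ = atan2(sin θ sin δ cos φ₁, cos δ − sin φ₁ sin φ₂) = atan2(-0.0132, 0.3504) = -2.160°.
λ₂ = 85.386° − 2.160° = 83.23°.

-57.51°, 83.23°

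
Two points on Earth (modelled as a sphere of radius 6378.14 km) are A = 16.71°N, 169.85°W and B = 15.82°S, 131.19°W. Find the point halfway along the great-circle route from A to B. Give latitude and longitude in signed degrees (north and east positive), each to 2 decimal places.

0.47°, -150.47°

Central angle δ = 0.8748 rad. Interpolating on the sphere with fraction f = 0.5:
P = [sin((1−f)δ)·A + sin(fδ)·B] / sin δ = 0.5520·A + 0.5520·B in Cartesian coordinates,
giving P = (-0.8701, -0.4928, 0.0082), i.e. latitude 0.47°, longitude -150.47°.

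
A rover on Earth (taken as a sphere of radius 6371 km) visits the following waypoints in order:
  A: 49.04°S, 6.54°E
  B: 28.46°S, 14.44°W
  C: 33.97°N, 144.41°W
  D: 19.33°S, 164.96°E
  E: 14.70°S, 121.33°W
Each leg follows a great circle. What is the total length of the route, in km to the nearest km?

Leg A→B: central angle 0.4556 rad, distance 2902.9 km.
Leg B→C: central angle 2.3959 rad, distance 15264.5 km.
Leg C→D: central angle 1.2541 rad, distance 7989.7 km.
Leg D→E: central angle 1.2239 rad, distance 7797.2 km.
Total: 2902.9 + 15264.5 + 7989.7 + 7797.2 ≈ 33954 km.

33954 km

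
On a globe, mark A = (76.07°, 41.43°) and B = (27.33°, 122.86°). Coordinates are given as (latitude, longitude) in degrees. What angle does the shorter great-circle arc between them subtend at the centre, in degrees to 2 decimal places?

61.48°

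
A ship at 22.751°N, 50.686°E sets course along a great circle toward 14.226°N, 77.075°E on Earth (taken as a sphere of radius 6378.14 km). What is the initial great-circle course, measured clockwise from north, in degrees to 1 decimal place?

With φ₁ = 0.3971, φ₂ = 0.2483, Δλ = 0.4606 rad, the forward-azimuth formula gives
θ = atan2( sin Δλ cos φ₂ , cos φ₁ sin φ₂ − sin φ₁ cos φ₂ cos Δλ ) = atan2(0.4308, -0.1092) = 104.22°.
So the initial bearing is 104.2°.

104.2°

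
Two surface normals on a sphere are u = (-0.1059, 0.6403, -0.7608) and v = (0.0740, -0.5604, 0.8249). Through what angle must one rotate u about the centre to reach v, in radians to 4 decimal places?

u·v = -0.9942; |u| = 1.0000, |v| = 1.0000.
cos θ = (u·v)/(|u||v|) = -0.9942, so θ = 3.0343 rad.

3.0343 rad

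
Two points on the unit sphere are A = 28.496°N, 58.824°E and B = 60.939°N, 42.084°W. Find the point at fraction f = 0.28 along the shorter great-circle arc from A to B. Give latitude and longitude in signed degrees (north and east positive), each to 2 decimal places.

Central angle δ = 1.2279 rad. Interpolating on the sphere with fraction f = 0.28:
P = [sin((1−f)δ)·A + sin(fδ)·B] / sin δ = 0.8211·A + 0.3579·B in Cartesian coordinates,
giving P = (0.5026, 0.5009, 0.7046), i.e. latitude 44.80°, longitude 44.90°.

44.80°, 44.90°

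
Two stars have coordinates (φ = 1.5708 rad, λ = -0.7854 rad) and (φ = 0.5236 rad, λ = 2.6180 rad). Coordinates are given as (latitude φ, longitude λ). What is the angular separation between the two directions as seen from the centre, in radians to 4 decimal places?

1.0472 rad

Let φ₁ = 1.5708 rad, φ₂ = 0.5236 rad, and Δλ = -2.8798 rad.
Haversine: a = sin²(Δφ/2) + cos φ₁ cos φ₂ sin²(Δλ/2) = 0.2500 + (-0.0000)(0.8660)(0.9830) = 0.25000.
Central angle c = 2·arcsin(√a) = 1.04719 rad.
So the angular separation is 1.0472 rad.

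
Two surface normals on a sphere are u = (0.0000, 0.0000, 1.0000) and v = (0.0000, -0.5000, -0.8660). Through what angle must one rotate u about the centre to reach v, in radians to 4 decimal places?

2.6180 rad

u·v = -0.8660; |u| = 1.0000, |v| = 1.0000.
cos θ = (u·v)/(|u||v|) = -0.8660, so θ = 2.6180 rad.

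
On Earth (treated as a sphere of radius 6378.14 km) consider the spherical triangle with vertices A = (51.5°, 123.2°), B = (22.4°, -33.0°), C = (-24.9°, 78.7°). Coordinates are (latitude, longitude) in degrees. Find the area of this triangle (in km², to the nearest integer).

94343556 km²

Side lengths (central angles): a = 2.0607, b = 1.4975, c = 1.8012 rad; semiperimeter s = 2.6797.
By l'Huilier's theorem, tan(E/4) = √[tan(s/2) tan((s−a)/2) tan((s−b)/2) tan((s−c)/2)], giving spherical excess E = 2.3191 rad.
Area = E·R² = 2.3191 × (6378.14)² ≈ 94343556 km².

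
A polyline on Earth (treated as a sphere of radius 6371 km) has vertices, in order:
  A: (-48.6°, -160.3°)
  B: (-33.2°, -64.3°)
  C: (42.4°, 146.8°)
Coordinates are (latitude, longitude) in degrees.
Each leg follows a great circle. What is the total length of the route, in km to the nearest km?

24827 km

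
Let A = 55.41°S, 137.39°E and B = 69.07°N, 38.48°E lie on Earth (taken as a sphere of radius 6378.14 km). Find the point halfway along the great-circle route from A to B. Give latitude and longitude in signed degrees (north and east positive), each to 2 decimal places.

Central angle δ = 2.4986 rad. Interpolating on the sphere with fraction f = 0.5:
P = [sin((1−f)δ)·A + sin(fδ)·B] / sin δ = 1.5824·A + 1.5824·B in Cartesian coordinates,
giving P = (-0.2186, 0.9599, 0.1753), i.e. latitude 10.10°, longitude 102.83°.

10.10°, 102.83°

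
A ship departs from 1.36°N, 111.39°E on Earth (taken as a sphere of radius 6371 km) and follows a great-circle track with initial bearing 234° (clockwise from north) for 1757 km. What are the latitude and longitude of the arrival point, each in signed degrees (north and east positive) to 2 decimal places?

-7.88°, 98.54°

Angular distance δ = d/R = 1757/6371 = 0.27578 rad; initial bearing θ = 4.0841 rad.
sin φ₂ = sin φ₁ cos δ + cos φ₁ sin δ cos θ = (0.0237)(0.9622) + (0.9997)(0.2723)(-0.5878) = -0.1372, so φ₂ = -7.88°.
Δλ = atan2(sin θ sin δ cos φ₁, cos δ − sin φ₁ sin φ₂) = atan2(-0.2202, 0.9655) = -12.850°.
λ₂ = 111.390° − 12.850° = 98.54°.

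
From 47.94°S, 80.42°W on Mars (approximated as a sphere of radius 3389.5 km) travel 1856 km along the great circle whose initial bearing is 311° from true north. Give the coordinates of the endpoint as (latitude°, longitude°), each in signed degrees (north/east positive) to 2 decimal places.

Angular distance δ = d/R = 1856/3389.5 = 0.54757 rad; initial bearing θ = 5.4280 rad.
sin φ₂ = sin φ₁ cos δ + cos φ₁ sin δ cos θ = (-0.7424)(0.8538) + (0.6699)(0.5206)(0.6561) = -0.4051, so φ₂ = -23.90°.
Δλ = atan2(sin θ sin δ cos φ₁, cos δ − sin φ₁ sin φ₂) = atan2(-0.2632, 0.5530) = -25.452°.
λ₂ = -80.420° − 25.452° = -105.87°.

-23.90°, -105.87°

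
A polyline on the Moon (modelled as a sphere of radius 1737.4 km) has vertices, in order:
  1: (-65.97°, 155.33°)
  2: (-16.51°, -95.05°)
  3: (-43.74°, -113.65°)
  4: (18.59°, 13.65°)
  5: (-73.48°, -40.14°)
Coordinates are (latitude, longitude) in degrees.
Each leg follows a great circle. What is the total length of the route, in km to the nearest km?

10369 km

Leg 1→2: central angle 1.4420 rad, distance 2505.3 km.
Leg 2→3: central angle 0.5491 rad, distance 954.0 km.
Leg 3→4: central angle 2.2593 rad, distance 3925.3 km.
Leg 4→5: central angle 1.7177 rad, distance 2984.4 km.
Total: 2505.3 + 954.0 + 3925.3 + 2984.4 ≈ 10369 km.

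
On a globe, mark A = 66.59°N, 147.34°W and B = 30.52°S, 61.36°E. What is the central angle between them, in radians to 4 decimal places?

In radians: φ₁ = 1.1622, φ₂ = -0.5327, Δλ = -151.300° = -2.6407 rad.
cos c = sin φ₁ sin φ₂ + cos φ₁ cos φ₂ cos Δλ = (0.9177)(-0.5078) + (0.3973)(0.8615)(-0.8771) = -0.76625,
so c = arccos(-0.76625) = 2.44378 rad.
So the angular separation is 2.4438 rad.

2.4438 rad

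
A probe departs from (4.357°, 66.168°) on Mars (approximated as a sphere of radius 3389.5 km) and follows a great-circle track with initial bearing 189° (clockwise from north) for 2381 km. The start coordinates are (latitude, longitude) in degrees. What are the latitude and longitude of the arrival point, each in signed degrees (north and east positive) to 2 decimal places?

Angular distance δ = d/R = 2381/3389.5 = 0.70246 rad; initial bearing θ = 3.2987 rad.
sin φ₂ = sin φ₁ cos δ + cos φ₁ sin δ cos θ = (0.0760)(0.7633) + (0.9971)(0.6461)(-0.9877) = -0.5783, so φ₂ = -35.33°.
Δλ = atan2(sin θ sin δ cos φ₁, cos δ − sin φ₁ sin φ₂) = atan2(-0.1008, 0.8072) = -7.117°.
λ₂ = 66.168° − 7.117° = 59.05°.

-35.33°, 59.05°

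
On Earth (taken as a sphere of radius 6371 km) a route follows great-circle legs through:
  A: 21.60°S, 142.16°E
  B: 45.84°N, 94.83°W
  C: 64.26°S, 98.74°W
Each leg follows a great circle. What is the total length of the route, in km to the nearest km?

Leg A→B: central angle 2.2357 rad, distance 14243.6 km.
Leg B→C: central angle 1.9224 rad, distance 12247.3 km.
Total: 14243.6 + 12247.3 ≈ 26491 km.

26491 km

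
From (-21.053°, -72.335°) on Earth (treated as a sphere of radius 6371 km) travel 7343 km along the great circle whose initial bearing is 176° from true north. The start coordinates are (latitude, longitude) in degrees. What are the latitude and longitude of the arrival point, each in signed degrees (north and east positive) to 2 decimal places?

-85.30°, -21.30°

Angular distance δ = d/R = 7343/6371 = 1.15257 rad; initial bearing θ = 3.0718 rad.
sin φ₂ = sin φ₁ cos δ + cos φ₁ sin δ cos θ = (-0.3592)(0.4061) + (0.9332)(0.9138)(-0.9976) = -0.9966, so φ₂ = -85.30°.
Δλ = atan2(sin θ sin δ cos φ₁, cos δ − sin φ₁ sin φ₂) = atan2(0.0595, 0.0481) = 51.030°.
λ₂ = -72.335° + 51.030° = -21.30°.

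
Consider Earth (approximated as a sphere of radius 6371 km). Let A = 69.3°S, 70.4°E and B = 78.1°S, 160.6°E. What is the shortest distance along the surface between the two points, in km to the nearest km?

In radians: φ₁ = -1.2095, φ₂ = -1.3631, Δλ = 90.200° = 1.5743 rad.
cos c = sin φ₁ sin φ₂ + cos φ₁ cos φ₂ cos Δλ = (-0.9354)(-0.9785) + (0.3535)(0.2062)(-0.0035) = 0.91509,
so c = arccos(0.91509) = 0.41508 rad.
Distance = R·c = 6371 × 0.4151 ≈ 2644 km.

2644 km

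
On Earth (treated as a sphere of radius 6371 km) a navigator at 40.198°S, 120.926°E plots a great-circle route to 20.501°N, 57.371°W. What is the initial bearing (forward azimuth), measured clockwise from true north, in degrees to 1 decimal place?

184.7°

With φ₁ = -0.7016, φ₂ = 0.3578, Δλ = -3.1119 rad, the forward-azimuth formula gives
θ = atan2( sin Δλ cos φ₂ , cos φ₁ sin φ₂ − sin φ₁ cos φ₂ cos Δλ ) = atan2(-0.0278, -0.3368) = -175.27°.
Adding 360° brings this into [0°, 360°): 184.7°.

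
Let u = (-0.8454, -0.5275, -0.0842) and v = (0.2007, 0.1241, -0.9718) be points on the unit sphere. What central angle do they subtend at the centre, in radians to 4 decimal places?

1.7247 rad

u·v = -0.1533; |u| = 1.0000, |v| = 1.0000.
cos θ = (u·v)/(|u||v|) = -0.1533, so θ = 1.7247 rad.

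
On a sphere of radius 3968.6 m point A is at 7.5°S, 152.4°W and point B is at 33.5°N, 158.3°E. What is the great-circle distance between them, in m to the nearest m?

4305 m

Let φ₁ = -0.1309 rad, φ₂ = 0.5847 rad, and Δλ = -0.8604 rad.
cos c = sin φ₁ sin φ₂ + cos φ₁ cos φ₂ cos Δλ = (-0.1305)(0.5519) + (0.9914)(0.8339)(0.6521) = 0.46708,
so c = arccos(0.46708) = 1.08481 rad.
Distance = R·c = 3968.6 × 1.0848 ≈ 4305 m.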